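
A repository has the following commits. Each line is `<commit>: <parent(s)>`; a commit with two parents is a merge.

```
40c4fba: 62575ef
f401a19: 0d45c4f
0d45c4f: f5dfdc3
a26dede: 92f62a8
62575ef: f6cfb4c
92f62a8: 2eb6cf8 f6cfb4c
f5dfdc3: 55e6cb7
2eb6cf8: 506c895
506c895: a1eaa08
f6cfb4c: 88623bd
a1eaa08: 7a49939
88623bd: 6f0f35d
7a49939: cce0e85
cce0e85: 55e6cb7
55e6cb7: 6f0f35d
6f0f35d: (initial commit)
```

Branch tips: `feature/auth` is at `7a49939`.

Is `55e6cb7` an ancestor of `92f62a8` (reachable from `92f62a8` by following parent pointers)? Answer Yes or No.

Yes

Ancestors of 92f62a8 (commits reachable by following parents): {2eb6cf8, 506c895, 55e6cb7, 6f0f35d, 7a49939, 88623bd, 92f62a8, a1eaa08, cce0e85, f6cfb4c}.
55e6cb7 is in that set, so it is an ancestor of 92f62a8.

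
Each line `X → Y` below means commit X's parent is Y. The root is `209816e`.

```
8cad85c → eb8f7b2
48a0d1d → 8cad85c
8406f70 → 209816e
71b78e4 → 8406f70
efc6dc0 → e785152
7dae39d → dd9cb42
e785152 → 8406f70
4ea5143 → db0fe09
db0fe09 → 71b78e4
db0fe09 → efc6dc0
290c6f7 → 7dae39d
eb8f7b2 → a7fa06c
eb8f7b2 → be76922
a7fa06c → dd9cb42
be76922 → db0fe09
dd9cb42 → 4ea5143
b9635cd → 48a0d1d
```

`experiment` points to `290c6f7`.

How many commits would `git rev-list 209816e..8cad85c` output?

11

Reachable from 8cad85c: {209816e, 4ea5143, 71b78e4, 8406f70, 8cad85c, a7fa06c, be76922, db0fe09, dd9cb42, e785152, eb8f7b2, efc6dc0}.
Reachable from 209816e: {209816e}.
In 8cad85c's history but not 209816e's: {4ea5143, 71b78e4, 8406f70, 8cad85c, a7fa06c, be76922, db0fe09, dd9cb42, e785152, eb8f7b2, efc6dc0} — 11 commits.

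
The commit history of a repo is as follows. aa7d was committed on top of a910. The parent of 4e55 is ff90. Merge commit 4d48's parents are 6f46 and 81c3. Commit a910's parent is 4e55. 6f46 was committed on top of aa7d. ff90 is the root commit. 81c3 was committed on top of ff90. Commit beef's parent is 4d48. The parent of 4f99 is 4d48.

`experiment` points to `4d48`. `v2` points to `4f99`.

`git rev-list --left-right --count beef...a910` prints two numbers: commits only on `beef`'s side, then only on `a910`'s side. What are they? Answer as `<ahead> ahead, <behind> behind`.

Reachable from beef: {4d48, 4e55, 6f46, 81c3, a910, aa7d, beef, ff90}.
Reachable from a910: {4e55, a910, ff90}.
Only in beef's history (ahead): {4d48, 6f46, 81c3, aa7d, beef} — 5.
Only in a910's history (behind): {} — 0.

5 ahead, 0 behind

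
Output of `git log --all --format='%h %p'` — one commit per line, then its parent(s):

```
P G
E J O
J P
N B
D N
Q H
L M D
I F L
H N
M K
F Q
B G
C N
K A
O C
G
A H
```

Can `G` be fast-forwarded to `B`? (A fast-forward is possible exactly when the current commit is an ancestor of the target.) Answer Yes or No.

Yes

A fast-forward from G to B is possible iff G is an ancestor of B.
Ancestors of B: {B, G}.
G is among them, so fast-forward is possible.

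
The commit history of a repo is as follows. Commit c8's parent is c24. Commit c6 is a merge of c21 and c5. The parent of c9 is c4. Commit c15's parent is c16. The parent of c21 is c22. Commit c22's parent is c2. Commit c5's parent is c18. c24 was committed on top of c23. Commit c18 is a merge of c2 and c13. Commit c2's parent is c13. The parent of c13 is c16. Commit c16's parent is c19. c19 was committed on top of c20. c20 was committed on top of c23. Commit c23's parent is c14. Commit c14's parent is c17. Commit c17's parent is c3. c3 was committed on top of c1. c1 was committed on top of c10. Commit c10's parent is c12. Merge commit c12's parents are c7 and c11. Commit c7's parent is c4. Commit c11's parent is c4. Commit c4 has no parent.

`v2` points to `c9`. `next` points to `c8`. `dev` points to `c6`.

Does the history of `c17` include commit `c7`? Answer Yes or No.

Yes

Ancestors of c17 (commits reachable by following parents): {c1, c10, c11, c12, c17, c3, c4, c7}.
c7 is in that set, so it is an ancestor of c17.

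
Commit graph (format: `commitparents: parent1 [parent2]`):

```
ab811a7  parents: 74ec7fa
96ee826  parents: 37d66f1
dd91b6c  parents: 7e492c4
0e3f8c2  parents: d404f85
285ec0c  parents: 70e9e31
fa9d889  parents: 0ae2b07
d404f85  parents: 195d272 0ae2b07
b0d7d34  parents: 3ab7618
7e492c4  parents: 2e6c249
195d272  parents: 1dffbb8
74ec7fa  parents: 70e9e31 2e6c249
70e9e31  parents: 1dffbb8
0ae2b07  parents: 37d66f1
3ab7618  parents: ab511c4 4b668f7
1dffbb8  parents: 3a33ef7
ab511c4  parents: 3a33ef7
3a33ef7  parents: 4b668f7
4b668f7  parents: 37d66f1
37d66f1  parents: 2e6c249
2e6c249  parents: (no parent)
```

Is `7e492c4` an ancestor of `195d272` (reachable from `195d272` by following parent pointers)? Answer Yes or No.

Ancestors of 195d272: {195d272, 1dffbb8, 2e6c249, 37d66f1, 3a33ef7, 4b668f7}.
7e492c4 is not in that set, so it is not an ancestor of 195d272.

No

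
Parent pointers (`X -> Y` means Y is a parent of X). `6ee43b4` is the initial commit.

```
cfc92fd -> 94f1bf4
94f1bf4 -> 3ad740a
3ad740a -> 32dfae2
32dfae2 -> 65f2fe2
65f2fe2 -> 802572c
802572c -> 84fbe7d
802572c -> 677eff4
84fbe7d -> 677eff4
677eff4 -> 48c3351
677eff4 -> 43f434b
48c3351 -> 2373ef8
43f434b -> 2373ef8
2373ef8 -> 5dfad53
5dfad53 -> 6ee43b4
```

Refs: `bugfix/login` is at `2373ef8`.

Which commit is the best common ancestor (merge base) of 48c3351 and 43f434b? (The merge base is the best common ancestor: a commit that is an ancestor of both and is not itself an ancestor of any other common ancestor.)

2373ef8

Ancestors of 48c3351: {2373ef8, 48c3351, 5dfad53, 6ee43b4}.
Ancestors of 43f434b: {2373ef8, 43f434b, 5dfad53, 6ee43b4}.
Common ancestors: {2373ef8, 5dfad53, 6ee43b4}.
Among these, 2373ef8 is not an ancestor of any other common ancestor — it is the merge base.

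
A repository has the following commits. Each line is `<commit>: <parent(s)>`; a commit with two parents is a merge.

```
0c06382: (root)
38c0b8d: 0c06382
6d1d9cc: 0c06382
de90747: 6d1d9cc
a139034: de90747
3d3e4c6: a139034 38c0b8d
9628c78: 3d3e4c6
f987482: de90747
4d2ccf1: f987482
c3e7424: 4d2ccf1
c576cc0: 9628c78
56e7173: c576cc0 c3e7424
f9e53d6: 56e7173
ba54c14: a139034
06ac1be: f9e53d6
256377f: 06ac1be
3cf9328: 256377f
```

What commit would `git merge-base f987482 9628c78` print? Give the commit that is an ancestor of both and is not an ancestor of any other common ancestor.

de90747

Ancestors of f987482: {0c06382, 6d1d9cc, de90747, f987482}.
Ancestors of 9628c78: {0c06382, 38c0b8d, 3d3e4c6, 6d1d9cc, 9628c78, a139034, de90747}.
Common ancestors: {0c06382, 6d1d9cc, de90747}.
Among these, de90747 is not an ancestor of any other common ancestor — it is the merge base.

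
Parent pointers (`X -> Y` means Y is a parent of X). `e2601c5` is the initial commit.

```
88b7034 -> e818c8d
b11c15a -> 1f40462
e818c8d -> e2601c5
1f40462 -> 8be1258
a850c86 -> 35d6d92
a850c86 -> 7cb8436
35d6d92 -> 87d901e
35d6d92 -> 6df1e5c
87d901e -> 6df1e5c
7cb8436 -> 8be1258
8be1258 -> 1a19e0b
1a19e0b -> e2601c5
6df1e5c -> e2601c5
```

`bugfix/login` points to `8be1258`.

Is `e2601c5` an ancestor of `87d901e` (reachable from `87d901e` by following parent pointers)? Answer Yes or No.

Ancestors of 87d901e (commits reachable by following parents): {6df1e5c, 87d901e, e2601c5}.
e2601c5 is in that set, so it is an ancestor of 87d901e.

Yes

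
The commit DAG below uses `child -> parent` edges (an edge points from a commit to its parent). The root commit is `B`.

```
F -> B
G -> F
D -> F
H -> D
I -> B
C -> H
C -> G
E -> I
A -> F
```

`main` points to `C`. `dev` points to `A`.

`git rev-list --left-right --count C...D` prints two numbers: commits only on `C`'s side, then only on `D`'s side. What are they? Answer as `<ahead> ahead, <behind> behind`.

Reachable from C: {B, C, D, F, G, H}.
Reachable from D: {B, D, F}.
Only in C's history (ahead): {C, G, H} — 3.
Only in D's history (behind): {} — 0.

3 ahead, 0 behind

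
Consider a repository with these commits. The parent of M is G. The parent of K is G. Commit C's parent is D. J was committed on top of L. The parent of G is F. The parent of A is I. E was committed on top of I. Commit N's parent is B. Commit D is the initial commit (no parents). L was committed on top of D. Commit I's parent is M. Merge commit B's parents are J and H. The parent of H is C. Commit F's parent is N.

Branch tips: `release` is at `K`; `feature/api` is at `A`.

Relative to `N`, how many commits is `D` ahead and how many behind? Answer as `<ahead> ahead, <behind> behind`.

Reachable from D: {D}.
Reachable from N: {B, C, D, H, J, L, N}.
Only in D's history (ahead): {} — 0.
Only in N's history (behind): {B, C, H, J, L, N} — 6.

0 ahead, 6 behind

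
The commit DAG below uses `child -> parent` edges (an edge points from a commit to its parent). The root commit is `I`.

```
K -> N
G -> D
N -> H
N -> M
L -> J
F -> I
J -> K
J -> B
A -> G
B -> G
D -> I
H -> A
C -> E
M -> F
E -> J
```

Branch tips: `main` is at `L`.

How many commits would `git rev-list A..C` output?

9

Reachable from C: {A, B, C, D, E, F, G, H, I, J, K, M, N}.
Reachable from A: {A, D, G, I}.
In C's history but not A's: {B, C, E, F, H, J, K, M, N} — 9 commits.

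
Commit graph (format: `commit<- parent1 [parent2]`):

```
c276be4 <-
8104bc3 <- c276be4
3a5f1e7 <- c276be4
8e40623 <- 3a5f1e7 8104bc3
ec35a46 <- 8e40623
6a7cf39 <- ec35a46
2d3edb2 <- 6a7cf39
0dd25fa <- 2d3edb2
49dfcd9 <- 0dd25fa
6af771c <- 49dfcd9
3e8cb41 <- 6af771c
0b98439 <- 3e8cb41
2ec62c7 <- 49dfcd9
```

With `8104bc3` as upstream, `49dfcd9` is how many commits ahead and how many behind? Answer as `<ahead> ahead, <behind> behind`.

7 ahead, 0 behind

Reachable from 49dfcd9: {0dd25fa, 2d3edb2, 3a5f1e7, 49dfcd9, 6a7cf39, 8104bc3, 8e40623, c276be4, ec35a46}.
Reachable from 8104bc3: {8104bc3, c276be4}.
Only in 49dfcd9's history (ahead): {0dd25fa, 2d3edb2, 3a5f1e7, 49dfcd9, 6a7cf39, 8e40623, ec35a46} — 7.
Only in 8104bc3's history (behind): {} — 0.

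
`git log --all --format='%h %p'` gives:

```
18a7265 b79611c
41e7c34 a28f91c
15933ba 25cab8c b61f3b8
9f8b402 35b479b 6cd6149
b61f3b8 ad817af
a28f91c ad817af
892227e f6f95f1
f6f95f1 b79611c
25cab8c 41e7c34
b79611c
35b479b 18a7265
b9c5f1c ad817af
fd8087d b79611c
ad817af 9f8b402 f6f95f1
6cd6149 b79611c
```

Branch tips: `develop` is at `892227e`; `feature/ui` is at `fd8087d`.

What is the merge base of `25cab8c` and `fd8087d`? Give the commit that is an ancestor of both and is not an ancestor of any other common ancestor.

Ancestors of 25cab8c: {18a7265, 25cab8c, 35b479b, 41e7c34, 6cd6149, 9f8b402, a28f91c, ad817af, b79611c, f6f95f1}.
Ancestors of fd8087d: {b79611c, fd8087d}.
Common ancestors: {b79611c}.
The only common ancestor is b79611c, so it is the merge base.

b79611c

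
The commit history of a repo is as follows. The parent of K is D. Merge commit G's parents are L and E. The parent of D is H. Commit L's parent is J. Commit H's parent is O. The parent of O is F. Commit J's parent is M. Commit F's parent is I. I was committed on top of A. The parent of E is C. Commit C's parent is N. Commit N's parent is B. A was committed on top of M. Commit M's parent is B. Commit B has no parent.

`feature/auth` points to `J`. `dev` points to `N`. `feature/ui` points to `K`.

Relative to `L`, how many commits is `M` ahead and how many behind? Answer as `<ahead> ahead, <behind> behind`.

Reachable from M: {B, M}.
Reachable from L: {B, J, L, M}.
Only in M's history (ahead): {} — 0.
Only in L's history (behind): {J, L} — 2.

0 ahead, 2 behind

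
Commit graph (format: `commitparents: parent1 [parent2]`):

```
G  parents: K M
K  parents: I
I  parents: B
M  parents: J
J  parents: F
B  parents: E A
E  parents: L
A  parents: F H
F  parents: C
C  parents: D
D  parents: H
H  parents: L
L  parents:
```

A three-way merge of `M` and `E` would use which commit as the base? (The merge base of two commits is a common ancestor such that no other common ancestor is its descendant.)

L

Ancestors of M: {C, D, F, H, J, L, M}.
Ancestors of E: {E, L}.
Common ancestors: {L}.
The only common ancestor is L, so it is the merge base.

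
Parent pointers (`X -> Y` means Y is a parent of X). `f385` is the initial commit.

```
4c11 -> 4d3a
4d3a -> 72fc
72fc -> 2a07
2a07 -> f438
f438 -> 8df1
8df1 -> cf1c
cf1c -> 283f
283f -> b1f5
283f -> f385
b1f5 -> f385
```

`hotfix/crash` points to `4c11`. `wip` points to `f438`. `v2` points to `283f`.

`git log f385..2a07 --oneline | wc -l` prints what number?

Reachable from 2a07: {283f, 2a07, 8df1, b1f5, cf1c, f385, f438}.
Reachable from f385: {f385}.
In 2a07's history but not f385's: {283f, 2a07, 8df1, b1f5, cf1c, f438} — 6 commits.

6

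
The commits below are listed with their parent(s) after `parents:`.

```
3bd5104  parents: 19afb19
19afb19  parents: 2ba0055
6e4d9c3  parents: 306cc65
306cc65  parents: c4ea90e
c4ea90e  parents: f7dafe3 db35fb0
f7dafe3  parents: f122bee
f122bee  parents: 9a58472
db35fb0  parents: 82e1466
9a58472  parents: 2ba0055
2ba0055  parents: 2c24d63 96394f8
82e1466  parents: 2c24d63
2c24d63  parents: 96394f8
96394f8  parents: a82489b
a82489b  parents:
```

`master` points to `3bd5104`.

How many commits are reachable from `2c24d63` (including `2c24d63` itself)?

3

Walking parent pointers from 2c24d63: reachable set = {2c24d63, 96394f8, a82489b}.
That is 3 commits.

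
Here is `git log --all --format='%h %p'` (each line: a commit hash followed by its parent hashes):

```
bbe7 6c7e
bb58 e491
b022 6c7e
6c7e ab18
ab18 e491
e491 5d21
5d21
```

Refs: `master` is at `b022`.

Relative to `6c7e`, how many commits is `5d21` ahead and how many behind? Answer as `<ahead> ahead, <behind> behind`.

Reachable from 5d21: {5d21}.
Reachable from 6c7e: {5d21, 6c7e, ab18, e491}.
Only in 5d21's history (ahead): {} — 0.
Only in 6c7e's history (behind): {6c7e, ab18, e491} — 3.

0 ahead, 3 behind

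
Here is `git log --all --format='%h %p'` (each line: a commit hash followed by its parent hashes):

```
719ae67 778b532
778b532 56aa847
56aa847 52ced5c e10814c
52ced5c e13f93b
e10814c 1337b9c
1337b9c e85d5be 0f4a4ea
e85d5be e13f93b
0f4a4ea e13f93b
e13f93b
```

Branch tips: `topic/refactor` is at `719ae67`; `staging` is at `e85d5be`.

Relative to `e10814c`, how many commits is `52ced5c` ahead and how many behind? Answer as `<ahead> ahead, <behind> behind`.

1 ahead, 4 behind

Reachable from 52ced5c: {52ced5c, e13f93b}.
Reachable from e10814c: {0f4a4ea, 1337b9c, e10814c, e13f93b, e85d5be}.
Only in 52ced5c's history (ahead): {52ced5c} — 1.
Only in e10814c's history (behind): {0f4a4ea, 1337b9c, e10814c, e85d5be} — 4.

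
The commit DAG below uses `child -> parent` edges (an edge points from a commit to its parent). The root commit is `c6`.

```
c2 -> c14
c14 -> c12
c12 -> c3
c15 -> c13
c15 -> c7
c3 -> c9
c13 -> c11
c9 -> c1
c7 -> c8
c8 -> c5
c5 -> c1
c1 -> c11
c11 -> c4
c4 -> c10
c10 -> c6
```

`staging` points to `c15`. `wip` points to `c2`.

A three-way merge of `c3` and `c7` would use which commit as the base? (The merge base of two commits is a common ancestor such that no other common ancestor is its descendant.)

c1

Ancestors of c3: {c1, c10, c11, c3, c4, c6, c9}.
Ancestors of c7: {c1, c10, c11, c4, c5, c6, c7, c8}.
Common ancestors: {c1, c10, c11, c4, c6}.
Among these, c1 is not an ancestor of any other common ancestor — it is the merge base.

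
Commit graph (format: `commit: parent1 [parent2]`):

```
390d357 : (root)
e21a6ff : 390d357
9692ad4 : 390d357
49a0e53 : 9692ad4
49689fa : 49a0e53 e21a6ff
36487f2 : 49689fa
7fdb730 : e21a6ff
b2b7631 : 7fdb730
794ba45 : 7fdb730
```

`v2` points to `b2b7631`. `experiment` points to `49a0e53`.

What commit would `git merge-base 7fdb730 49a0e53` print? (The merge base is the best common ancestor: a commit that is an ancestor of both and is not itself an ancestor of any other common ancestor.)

Ancestors of 7fdb730: {390d357, 7fdb730, e21a6ff}.
Ancestors of 49a0e53: {390d357, 49a0e53, 9692ad4}.
Common ancestors: {390d357}.
The only common ancestor is 390d357, so it is the merge base.

390d357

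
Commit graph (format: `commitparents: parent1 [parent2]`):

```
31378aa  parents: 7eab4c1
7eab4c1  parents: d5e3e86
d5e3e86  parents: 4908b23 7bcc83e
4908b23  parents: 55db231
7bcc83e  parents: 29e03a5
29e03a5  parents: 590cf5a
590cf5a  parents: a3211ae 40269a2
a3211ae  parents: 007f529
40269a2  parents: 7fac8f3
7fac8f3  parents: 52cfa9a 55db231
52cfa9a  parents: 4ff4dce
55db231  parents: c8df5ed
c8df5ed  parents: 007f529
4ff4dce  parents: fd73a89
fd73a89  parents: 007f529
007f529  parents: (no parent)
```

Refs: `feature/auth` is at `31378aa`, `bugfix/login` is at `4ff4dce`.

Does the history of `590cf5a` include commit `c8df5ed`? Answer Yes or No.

Ancestors of 590cf5a (commits reachable by following parents): {007f529, 40269a2, 4ff4dce, 52cfa9a, 55db231, 590cf5a, 7fac8f3, a3211ae, c8df5ed, fd73a89}.
c8df5ed is in that set, so it is an ancestor of 590cf5a.

Yes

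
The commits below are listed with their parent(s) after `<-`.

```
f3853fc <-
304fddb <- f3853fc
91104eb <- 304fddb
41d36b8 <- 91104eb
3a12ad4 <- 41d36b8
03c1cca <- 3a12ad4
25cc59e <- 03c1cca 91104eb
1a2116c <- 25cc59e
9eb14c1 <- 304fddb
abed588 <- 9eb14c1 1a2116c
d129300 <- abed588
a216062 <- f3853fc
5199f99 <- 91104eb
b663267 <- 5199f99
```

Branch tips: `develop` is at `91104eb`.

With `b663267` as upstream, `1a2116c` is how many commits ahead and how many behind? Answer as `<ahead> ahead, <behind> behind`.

5 ahead, 2 behind

Reachable from 1a2116c: {03c1cca, 1a2116c, 25cc59e, 304fddb, 3a12ad4, 41d36b8, 91104eb, f3853fc}.
Reachable from b663267: {304fddb, 5199f99, 91104eb, b663267, f3853fc}.
Only in 1a2116c's history (ahead): {03c1cca, 1a2116c, 25cc59e, 3a12ad4, 41d36b8} — 5.
Only in b663267's history (behind): {5199f99, b663267} — 2.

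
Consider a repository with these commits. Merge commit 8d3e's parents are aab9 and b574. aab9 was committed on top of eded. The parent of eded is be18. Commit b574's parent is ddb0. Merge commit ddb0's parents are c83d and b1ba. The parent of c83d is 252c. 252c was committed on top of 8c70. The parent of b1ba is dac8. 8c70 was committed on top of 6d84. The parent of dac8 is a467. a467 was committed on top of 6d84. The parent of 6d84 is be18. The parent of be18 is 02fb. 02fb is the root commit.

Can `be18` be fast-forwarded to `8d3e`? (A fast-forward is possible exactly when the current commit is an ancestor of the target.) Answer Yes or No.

A fast-forward from be18 to 8d3e is possible iff be18 is an ancestor of 8d3e.
Ancestors of 8d3e: {02fb, 252c, 6d84, 8c70, 8d3e, a467, aab9, b1ba, b574, be18, c83d, dac8, ddb0, eded}.
be18 is among them, so fast-forward is possible.

Yes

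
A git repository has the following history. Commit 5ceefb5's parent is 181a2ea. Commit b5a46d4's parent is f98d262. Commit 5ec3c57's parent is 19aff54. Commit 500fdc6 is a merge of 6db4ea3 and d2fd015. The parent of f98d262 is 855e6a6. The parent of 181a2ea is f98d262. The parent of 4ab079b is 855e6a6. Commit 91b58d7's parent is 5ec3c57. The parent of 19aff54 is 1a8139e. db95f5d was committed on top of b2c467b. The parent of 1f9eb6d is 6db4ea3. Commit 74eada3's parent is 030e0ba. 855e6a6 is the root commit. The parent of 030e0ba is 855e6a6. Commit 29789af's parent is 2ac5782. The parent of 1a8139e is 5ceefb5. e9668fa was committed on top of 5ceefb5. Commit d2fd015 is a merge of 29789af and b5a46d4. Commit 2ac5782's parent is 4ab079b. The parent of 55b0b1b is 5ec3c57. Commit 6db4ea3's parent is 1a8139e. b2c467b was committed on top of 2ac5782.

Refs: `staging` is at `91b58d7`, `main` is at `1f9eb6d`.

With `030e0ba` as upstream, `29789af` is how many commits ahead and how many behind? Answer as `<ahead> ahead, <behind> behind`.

Reachable from 29789af: {29789af, 2ac5782, 4ab079b, 855e6a6}.
Reachable from 030e0ba: {030e0ba, 855e6a6}.
Only in 29789af's history (ahead): {29789af, 2ac5782, 4ab079b} — 3.
Only in 030e0ba's history (behind): {030e0ba} — 1.

3 ahead, 1 behind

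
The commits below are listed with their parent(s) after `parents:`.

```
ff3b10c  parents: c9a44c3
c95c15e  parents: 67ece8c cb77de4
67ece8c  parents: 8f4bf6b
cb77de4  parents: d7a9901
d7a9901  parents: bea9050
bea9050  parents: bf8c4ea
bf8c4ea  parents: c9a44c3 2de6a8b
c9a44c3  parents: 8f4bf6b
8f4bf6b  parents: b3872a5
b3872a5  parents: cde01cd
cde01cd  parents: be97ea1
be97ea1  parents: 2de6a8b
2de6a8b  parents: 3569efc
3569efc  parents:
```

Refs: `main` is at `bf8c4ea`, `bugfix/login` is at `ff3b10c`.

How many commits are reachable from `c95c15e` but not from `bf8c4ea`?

Reachable from c95c15e: {2de6a8b, 3569efc, 67ece8c, 8f4bf6b, b3872a5, be97ea1, bea9050, bf8c4ea, c95c15e, c9a44c3, cb77de4, cde01cd, d7a9901}.
Reachable from bf8c4ea: {2de6a8b, 3569efc, 8f4bf6b, b3872a5, be97ea1, bf8c4ea, c9a44c3, cde01cd}.
In c95c15e's history but not bf8c4ea's: {67ece8c, bea9050, c95c15e, cb77de4, d7a9901} — 5 commits.

5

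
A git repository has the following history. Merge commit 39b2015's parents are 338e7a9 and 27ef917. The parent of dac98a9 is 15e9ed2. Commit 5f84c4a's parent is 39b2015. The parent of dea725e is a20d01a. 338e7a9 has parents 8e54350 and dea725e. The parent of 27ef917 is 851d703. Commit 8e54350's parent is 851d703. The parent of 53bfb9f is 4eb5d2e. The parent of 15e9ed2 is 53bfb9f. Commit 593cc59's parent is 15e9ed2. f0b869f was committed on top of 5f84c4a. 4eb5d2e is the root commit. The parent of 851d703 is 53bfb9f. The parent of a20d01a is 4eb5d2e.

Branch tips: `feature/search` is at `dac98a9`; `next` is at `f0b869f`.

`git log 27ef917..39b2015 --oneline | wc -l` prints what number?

Reachable from 39b2015: {27ef917, 338e7a9, 39b2015, 4eb5d2e, 53bfb9f, 851d703, 8e54350, a20d01a, dea725e}.
Reachable from 27ef917: {27ef917, 4eb5d2e, 53bfb9f, 851d703}.
In 39b2015's history but not 27ef917's: {338e7a9, 39b2015, 8e54350, a20d01a, dea725e} — 5 commits.

5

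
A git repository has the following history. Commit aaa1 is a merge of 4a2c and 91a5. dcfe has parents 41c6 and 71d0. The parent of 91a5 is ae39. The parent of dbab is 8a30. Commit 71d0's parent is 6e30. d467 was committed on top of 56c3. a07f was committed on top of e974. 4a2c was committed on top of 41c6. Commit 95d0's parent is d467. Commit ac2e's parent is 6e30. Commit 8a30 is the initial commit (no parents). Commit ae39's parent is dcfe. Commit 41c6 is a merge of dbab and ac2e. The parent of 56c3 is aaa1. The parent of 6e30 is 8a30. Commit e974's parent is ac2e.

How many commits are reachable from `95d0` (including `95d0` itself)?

Walking parent pointers from 95d0: reachable set = {41c6, 4a2c, 56c3, 6e30, 71d0, 8a30, 91a5, 95d0, aaa1, ac2e, ae39, d467, dbab, dcfe}.
That is 14 commits.

14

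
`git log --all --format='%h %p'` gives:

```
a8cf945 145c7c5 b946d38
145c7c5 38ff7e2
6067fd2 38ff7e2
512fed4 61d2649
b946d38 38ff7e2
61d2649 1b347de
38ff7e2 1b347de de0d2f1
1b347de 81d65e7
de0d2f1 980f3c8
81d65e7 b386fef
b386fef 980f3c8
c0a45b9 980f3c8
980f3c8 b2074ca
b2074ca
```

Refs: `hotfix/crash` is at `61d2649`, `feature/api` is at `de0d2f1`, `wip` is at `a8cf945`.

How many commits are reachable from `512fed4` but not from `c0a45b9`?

5

Reachable from 512fed4: {1b347de, 512fed4, 61d2649, 81d65e7, 980f3c8, b2074ca, b386fef}.
Reachable from c0a45b9: {980f3c8, b2074ca, c0a45b9}.
In 512fed4's history but not c0a45b9's: {1b347de, 512fed4, 61d2649, 81d65e7, b386fef} — 5 commits.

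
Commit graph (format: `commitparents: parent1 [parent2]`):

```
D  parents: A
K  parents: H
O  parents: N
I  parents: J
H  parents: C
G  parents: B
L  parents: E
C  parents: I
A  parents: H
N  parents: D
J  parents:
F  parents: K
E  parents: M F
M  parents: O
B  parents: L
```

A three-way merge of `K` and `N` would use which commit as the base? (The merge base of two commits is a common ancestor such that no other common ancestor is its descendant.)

Ancestors of K: {C, H, I, J, K}.
Ancestors of N: {A, C, D, H, I, J, N}.
Common ancestors: {C, H, I, J}.
Among these, H is not an ancestor of any other common ancestor — it is the merge base.

H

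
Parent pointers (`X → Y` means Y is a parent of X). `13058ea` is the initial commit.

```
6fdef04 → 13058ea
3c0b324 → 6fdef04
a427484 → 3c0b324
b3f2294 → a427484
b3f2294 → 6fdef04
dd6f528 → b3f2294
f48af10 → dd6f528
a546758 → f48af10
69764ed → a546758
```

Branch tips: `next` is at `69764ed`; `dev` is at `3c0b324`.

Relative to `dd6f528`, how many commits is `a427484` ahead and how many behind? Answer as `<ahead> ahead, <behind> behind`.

0 ahead, 2 behind

Reachable from a427484: {13058ea, 3c0b324, 6fdef04, a427484}.
Reachable from dd6f528: {13058ea, 3c0b324, 6fdef04, a427484, b3f2294, dd6f528}.
Only in a427484's history (ahead): {} — 0.
Only in dd6f528's history (behind): {b3f2294, dd6f528} — 2.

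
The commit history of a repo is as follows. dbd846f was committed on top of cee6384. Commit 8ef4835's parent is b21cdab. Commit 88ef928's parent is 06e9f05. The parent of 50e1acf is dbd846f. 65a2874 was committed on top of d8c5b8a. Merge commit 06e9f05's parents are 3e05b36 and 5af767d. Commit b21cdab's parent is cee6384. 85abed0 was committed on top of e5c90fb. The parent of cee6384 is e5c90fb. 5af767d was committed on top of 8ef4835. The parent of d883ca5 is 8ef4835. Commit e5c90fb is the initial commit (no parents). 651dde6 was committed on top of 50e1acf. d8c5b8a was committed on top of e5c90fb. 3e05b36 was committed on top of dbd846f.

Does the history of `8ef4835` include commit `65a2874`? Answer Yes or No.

No

Ancestors of 8ef4835: {8ef4835, b21cdab, cee6384, e5c90fb}.
65a2874 is not in that set, so it is not an ancestor of 8ef4835.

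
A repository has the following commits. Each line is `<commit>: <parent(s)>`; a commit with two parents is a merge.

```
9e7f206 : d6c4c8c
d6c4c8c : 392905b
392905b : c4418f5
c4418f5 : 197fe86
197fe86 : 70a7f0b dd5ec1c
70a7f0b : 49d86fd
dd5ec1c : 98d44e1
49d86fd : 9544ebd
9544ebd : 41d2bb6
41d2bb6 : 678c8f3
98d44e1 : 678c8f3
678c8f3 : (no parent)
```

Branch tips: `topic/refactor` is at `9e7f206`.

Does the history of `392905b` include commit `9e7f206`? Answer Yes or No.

Ancestors of 392905b: {197fe86, 392905b, 41d2bb6, 49d86fd, 678c8f3, 70a7f0b, 9544ebd, 98d44e1, c4418f5, dd5ec1c}.
9e7f206 is not in that set, so it is not an ancestor of 392905b.

No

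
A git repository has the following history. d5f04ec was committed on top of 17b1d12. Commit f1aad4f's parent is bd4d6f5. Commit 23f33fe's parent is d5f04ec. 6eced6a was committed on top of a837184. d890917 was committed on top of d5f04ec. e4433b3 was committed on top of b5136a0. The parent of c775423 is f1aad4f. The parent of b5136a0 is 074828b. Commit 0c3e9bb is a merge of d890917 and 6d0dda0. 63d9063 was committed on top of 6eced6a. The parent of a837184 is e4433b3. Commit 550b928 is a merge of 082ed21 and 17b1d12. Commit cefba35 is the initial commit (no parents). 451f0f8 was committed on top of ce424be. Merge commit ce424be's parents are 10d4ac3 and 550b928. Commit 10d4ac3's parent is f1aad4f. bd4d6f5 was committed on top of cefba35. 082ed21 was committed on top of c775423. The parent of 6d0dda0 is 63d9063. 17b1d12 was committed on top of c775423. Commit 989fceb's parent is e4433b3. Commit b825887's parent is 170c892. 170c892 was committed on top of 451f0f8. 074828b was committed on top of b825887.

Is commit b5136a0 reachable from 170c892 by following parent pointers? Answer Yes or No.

Ancestors of 170c892: {082ed21, 10d4ac3, 170c892, 17b1d12, 451f0f8, 550b928, bd4d6f5, c775423, ce424be, cefba35, f1aad4f}.
b5136a0 is not in that set, so it is not an ancestor of 170c892.

No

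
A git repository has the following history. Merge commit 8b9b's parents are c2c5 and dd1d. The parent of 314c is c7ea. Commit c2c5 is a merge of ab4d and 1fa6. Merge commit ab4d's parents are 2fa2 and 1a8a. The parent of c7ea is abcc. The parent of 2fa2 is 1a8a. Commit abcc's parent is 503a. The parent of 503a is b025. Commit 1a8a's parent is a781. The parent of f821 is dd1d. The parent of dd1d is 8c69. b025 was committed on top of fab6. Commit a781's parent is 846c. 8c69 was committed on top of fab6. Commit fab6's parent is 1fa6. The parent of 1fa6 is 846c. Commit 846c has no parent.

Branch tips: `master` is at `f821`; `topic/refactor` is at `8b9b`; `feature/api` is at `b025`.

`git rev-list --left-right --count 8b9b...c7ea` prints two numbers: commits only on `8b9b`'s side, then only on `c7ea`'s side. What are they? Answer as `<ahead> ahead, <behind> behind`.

Reachable from 8b9b: {1a8a, 1fa6, 2fa2, 846c, 8b9b, 8c69, a781, ab4d, c2c5, dd1d, fab6}.
Reachable from c7ea: {1fa6, 503a, 846c, abcc, b025, c7ea, fab6}.
Only in 8b9b's history (ahead): {1a8a, 2fa2, 8b9b, 8c69, a781, ab4d, c2c5, dd1d} — 8.
Only in c7ea's history (behind): {503a, abcc, b025, c7ea} — 4.

8 ahead, 4 behind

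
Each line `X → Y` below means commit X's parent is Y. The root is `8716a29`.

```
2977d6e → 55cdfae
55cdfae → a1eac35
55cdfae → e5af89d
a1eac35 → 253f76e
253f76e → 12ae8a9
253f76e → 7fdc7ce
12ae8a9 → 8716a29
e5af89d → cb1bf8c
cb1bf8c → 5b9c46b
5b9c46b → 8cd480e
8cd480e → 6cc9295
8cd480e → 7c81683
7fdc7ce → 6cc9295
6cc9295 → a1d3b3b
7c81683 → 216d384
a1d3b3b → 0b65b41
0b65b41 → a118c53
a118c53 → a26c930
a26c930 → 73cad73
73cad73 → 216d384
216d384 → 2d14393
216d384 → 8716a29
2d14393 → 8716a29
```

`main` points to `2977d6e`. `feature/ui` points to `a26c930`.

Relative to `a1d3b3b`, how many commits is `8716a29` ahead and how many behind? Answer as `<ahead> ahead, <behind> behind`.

Reachable from 8716a29: {8716a29}.
Reachable from a1d3b3b: {0b65b41, 216d384, 2d14393, 73cad73, 8716a29, a118c53, a1d3b3b, a26c930}.
Only in 8716a29's history (ahead): {} — 0.
Only in a1d3b3b's history (behind): {0b65b41, 216d384, 2d14393, 73cad73, a118c53, a1d3b3b, a26c930} — 7.

0 ahead, 7 behind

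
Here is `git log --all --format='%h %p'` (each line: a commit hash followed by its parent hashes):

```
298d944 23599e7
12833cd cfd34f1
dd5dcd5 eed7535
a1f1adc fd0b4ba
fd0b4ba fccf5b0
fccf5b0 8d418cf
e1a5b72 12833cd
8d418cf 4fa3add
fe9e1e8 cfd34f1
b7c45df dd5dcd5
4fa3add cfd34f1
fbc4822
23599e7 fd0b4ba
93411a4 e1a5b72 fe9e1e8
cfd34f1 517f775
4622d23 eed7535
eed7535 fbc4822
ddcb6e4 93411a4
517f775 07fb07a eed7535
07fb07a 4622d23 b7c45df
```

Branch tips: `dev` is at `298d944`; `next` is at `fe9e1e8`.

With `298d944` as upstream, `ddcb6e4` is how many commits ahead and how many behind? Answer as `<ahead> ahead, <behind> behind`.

5 ahead, 6 behind

Reachable from ddcb6e4: {07fb07a, 12833cd, 4622d23, 517f775, 93411a4, b7c45df, cfd34f1, dd5dcd5, ddcb6e4, e1a5b72, eed7535, fbc4822, fe9e1e8}.
Reachable from 298d944: {07fb07a, 23599e7, 298d944, 4622d23, 4fa3add, 517f775, 8d418cf, b7c45df, cfd34f1, dd5dcd5, eed7535, fbc4822, fccf5b0, fd0b4ba}.
Only in ddcb6e4's history (ahead): {12833cd, 93411a4, ddcb6e4, e1a5b72, fe9e1e8} — 5.
Only in 298d944's history (behind): {23599e7, 298d944, 4fa3add, 8d418cf, fccf5b0, fd0b4ba} — 6.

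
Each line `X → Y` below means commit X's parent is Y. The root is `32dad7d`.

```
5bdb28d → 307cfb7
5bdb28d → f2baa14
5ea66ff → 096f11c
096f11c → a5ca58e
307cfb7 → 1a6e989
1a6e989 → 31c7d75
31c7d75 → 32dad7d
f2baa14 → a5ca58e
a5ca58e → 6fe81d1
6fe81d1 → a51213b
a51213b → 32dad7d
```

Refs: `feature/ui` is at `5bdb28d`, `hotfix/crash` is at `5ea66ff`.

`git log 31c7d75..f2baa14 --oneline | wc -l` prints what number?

Reachable from f2baa14: {32dad7d, 6fe81d1, a51213b, a5ca58e, f2baa14}.
Reachable from 31c7d75: {31c7d75, 32dad7d}.
In f2baa14's history but not 31c7d75's: {6fe81d1, a51213b, a5ca58e, f2baa14} — 4 commits.

4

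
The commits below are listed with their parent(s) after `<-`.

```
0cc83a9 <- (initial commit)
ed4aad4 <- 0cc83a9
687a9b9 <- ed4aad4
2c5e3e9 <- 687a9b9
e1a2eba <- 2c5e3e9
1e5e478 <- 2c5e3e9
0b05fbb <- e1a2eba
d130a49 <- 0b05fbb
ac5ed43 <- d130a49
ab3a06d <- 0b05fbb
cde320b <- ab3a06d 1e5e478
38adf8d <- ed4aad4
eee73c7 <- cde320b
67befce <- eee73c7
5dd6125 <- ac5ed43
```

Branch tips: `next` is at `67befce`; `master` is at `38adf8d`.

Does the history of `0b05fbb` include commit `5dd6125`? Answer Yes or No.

No

Ancestors of 0b05fbb: {0b05fbb, 0cc83a9, 2c5e3e9, 687a9b9, e1a2eba, ed4aad4}.
5dd6125 is not in that set, so it is not an ancestor of 0b05fbb.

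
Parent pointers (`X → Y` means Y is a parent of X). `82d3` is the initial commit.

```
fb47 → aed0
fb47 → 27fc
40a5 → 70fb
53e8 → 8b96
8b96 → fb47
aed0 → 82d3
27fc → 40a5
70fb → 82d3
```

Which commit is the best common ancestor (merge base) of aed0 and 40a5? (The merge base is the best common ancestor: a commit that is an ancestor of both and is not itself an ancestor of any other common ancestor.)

82d3

Ancestors of aed0: {82d3, aed0}.
Ancestors of 40a5: {40a5, 70fb, 82d3}.
Common ancestors: {82d3}.
The only common ancestor is 82d3, so it is the merge base.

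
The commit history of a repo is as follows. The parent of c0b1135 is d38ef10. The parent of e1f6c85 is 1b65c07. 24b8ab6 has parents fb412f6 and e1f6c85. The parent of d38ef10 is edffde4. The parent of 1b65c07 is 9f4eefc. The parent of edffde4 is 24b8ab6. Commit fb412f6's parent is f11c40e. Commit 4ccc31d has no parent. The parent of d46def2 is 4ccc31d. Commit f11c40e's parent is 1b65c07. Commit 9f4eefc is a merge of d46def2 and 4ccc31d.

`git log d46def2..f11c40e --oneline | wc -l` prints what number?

Reachable from f11c40e: {1b65c07, 4ccc31d, 9f4eefc, d46def2, f11c40e}.
Reachable from d46def2: {4ccc31d, d46def2}.
In f11c40e's history but not d46def2's: {1b65c07, 9f4eefc, f11c40e} — 3 commits.

3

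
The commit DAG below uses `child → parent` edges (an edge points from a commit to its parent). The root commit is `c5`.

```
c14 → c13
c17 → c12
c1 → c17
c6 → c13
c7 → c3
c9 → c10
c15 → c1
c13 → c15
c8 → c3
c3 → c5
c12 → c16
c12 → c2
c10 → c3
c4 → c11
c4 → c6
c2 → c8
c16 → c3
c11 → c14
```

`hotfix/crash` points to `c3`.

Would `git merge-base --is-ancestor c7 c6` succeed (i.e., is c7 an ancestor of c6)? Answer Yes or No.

Ancestors of c6: {c1, c12, c13, c15, c16, c17, c2, c3, c5, c6, c8}.
c7 is not in that set, so it is not an ancestor of c6.

No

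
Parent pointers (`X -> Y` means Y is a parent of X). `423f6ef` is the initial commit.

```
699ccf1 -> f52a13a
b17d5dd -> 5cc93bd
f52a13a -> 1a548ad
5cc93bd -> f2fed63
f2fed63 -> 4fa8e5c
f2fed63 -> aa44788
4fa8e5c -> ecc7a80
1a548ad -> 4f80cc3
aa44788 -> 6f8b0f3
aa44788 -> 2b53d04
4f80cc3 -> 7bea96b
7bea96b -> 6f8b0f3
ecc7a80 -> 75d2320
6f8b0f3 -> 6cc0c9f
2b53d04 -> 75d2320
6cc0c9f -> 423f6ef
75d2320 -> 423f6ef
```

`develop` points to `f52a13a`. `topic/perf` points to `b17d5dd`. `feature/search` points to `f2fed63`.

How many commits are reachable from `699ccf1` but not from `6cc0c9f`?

6

Reachable from 699ccf1: {1a548ad, 423f6ef, 4f80cc3, 699ccf1, 6cc0c9f, 6f8b0f3, 7bea96b, f52a13a}.
Reachable from 6cc0c9f: {423f6ef, 6cc0c9f}.
In 699ccf1's history but not 6cc0c9f's: {1a548ad, 4f80cc3, 699ccf1, 6f8b0f3, 7bea96b, f52a13a} — 6 commits.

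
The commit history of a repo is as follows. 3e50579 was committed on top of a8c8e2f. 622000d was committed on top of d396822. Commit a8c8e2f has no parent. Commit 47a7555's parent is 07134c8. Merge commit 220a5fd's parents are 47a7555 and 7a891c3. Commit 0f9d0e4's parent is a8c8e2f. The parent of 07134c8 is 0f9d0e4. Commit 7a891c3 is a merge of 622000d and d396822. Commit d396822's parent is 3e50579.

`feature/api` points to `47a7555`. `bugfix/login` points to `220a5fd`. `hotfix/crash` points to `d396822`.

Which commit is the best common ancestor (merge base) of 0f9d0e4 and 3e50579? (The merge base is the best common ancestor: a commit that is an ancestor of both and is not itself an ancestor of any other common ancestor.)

a8c8e2f

Ancestors of 0f9d0e4: {0f9d0e4, a8c8e2f}.
Ancestors of 3e50579: {3e50579, a8c8e2f}.
Common ancestors: {a8c8e2f}.
The only common ancestor is a8c8e2f, so it is the merge base.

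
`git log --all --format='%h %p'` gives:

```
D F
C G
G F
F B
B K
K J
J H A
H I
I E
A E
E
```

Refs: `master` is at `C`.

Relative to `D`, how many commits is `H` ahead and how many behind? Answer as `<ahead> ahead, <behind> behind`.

0 ahead, 6 behind

Reachable from H: {E, H, I}.
Reachable from D: {A, B, D, E, F, H, I, J, K}.
Only in H's history (ahead): {} — 0.
Only in D's history (behind): {A, B, D, F, J, K} — 6.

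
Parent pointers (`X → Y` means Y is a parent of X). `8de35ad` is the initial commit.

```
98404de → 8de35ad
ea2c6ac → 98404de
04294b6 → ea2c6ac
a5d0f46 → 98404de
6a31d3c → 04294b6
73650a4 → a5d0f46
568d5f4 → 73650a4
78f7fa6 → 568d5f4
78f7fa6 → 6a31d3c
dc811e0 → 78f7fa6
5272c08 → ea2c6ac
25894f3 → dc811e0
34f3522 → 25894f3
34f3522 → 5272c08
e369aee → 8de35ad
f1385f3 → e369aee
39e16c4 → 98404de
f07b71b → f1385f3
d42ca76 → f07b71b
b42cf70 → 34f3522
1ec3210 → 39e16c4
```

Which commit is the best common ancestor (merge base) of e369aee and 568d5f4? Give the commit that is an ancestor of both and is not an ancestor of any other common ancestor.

8de35ad

Ancestors of e369aee: {8de35ad, e369aee}.
Ancestors of 568d5f4: {568d5f4, 73650a4, 8de35ad, 98404de, a5d0f46}.
Common ancestors: {8de35ad}.
The only common ancestor is 8de35ad, so it is the merge base.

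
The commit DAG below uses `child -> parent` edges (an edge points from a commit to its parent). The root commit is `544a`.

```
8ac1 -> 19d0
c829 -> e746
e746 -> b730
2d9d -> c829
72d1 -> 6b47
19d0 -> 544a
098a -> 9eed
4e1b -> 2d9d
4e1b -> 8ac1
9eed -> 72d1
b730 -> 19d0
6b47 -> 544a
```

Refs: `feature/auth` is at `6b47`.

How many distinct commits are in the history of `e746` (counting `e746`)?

Walking parent pointers from e746: reachable set = {19d0, 544a, b730, e746}.
That is 4 commits.

4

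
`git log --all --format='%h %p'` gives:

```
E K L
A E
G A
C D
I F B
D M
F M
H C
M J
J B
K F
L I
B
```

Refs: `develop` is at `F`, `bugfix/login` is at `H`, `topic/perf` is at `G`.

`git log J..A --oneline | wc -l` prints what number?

Reachable from A: {A, B, E, F, I, J, K, L, M}.
Reachable from J: {B, J}.
In A's history but not J's: {A, E, F, I, K, L, M} — 7 commits.

7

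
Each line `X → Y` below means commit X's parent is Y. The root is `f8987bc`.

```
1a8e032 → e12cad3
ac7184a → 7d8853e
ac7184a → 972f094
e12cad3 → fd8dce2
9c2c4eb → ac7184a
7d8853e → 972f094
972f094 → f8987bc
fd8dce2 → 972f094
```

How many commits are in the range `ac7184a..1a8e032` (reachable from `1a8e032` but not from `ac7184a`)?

3

Reachable from 1a8e032: {1a8e032, 972f094, e12cad3, f8987bc, fd8dce2}.
Reachable from ac7184a: {7d8853e, 972f094, ac7184a, f8987bc}.
In 1a8e032's history but not ac7184a's: {1a8e032, e12cad3, fd8dce2} — 3 commits.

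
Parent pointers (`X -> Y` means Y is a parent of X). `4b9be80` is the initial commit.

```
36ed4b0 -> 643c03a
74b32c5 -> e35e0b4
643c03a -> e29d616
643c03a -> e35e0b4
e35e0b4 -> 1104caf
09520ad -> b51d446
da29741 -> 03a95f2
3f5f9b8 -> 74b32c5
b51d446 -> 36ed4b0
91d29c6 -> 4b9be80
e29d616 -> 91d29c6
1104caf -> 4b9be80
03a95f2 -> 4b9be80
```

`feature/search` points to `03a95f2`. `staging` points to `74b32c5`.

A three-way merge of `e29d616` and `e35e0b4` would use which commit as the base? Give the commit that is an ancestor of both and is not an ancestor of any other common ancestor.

4b9be80

Ancestors of e29d616: {4b9be80, 91d29c6, e29d616}.
Ancestors of e35e0b4: {1104caf, 4b9be80, e35e0b4}.
Common ancestors: {4b9be80}.
The only common ancestor is 4b9be80, so it is the merge base.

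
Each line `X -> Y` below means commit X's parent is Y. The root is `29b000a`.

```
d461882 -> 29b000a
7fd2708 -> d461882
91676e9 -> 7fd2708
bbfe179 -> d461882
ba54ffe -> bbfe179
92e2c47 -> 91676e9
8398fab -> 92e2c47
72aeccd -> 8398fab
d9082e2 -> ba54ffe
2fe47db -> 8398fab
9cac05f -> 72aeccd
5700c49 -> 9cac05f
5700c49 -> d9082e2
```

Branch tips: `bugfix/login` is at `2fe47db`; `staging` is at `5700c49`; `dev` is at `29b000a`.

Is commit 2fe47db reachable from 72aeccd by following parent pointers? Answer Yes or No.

Ancestors of 72aeccd: {29b000a, 72aeccd, 7fd2708, 8398fab, 91676e9, 92e2c47, d461882}.
2fe47db is not in that set, so it is not an ancestor of 72aeccd.

No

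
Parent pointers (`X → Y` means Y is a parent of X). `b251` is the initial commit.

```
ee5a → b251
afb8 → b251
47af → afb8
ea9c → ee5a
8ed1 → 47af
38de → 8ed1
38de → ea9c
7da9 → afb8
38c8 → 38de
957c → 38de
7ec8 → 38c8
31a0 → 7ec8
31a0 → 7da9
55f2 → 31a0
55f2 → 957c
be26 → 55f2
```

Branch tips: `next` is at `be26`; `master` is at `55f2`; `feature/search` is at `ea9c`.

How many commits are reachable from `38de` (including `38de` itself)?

7

Walking parent pointers from 38de: reachable set = {38de, 47af, 8ed1, afb8, b251, ea9c, ee5a}.
That is 7 commits.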